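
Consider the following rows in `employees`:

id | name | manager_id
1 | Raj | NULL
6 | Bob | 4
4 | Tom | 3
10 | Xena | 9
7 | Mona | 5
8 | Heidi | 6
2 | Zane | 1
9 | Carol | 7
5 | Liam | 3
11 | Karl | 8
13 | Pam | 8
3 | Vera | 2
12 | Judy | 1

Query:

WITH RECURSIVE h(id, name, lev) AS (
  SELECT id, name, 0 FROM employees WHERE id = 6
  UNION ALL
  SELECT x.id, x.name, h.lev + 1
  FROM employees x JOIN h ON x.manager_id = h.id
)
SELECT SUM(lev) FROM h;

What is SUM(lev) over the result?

5

Base: id=6 (Bob) at lev 0.
Iteration 1: rows with manager_id in {6} -> Heidi (id 8, lev 1).
Iteration 2: rows with manager_id in {8} -> Karl (id 11, lev 2), Pam (id 13, lev 2).
Iteration 3: no rows with manager_id in {11,13}; recursion stops.
SUM(lev) = 0 + 1 + 2 + 2 = 5.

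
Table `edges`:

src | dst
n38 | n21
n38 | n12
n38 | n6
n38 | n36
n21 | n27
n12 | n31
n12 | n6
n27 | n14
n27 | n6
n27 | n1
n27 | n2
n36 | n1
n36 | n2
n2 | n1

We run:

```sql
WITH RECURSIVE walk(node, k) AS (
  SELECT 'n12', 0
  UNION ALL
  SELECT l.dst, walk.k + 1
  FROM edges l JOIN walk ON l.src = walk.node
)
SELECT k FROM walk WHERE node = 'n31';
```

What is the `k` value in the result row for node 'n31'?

Base: (n12, k=0).
Iteration 1: edges from {n12} -> (n31, k=1), (n6, k=1).
Iteration 2: no outgoing edges from {n31,n6}; recursion stops.

1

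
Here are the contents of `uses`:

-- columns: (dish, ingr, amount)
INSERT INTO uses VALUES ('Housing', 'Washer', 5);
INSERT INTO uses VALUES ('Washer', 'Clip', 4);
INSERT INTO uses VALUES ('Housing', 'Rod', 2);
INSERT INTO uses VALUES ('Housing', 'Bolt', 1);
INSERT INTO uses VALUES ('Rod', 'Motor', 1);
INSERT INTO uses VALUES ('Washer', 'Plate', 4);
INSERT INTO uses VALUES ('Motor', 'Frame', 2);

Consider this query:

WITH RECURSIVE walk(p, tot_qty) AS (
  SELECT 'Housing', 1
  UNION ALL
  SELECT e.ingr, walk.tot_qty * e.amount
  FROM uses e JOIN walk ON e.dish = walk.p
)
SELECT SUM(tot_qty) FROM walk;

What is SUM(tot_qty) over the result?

Base: (Housing, tot_qty=1).
Iteration 1: components of {Housing} -> Bolt = 1*1 = 1, Rod = 1*2 = 2, Washer = 1*5 = 5.
Iteration 2: components of {Bolt,Rod,Washer} -> Clip = 5*4 = 20, Motor = 2*1 = 2, Plate = 5*4 = 20.
Iteration 3: components of {Clip,Motor,Plate} -> Frame = 2*2 = 4.
Iteration 4: no further components; recursion stops.
SUM(tot_qty) = 1 + 5 + 2 + 1 + 20 + 20 + 2 + 4 = 55.

55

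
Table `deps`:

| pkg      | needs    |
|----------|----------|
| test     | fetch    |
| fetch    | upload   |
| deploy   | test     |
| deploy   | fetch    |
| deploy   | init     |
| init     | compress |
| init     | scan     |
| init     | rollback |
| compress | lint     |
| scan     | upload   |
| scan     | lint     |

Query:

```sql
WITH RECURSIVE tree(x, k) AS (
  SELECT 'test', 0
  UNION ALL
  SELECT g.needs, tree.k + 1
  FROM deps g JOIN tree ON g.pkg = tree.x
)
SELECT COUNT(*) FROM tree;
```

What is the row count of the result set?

Base: (test, k=0).
Iteration 1: edges from {test} -> (fetch, k=1).
Iteration 2: edges from {fetch} -> (upload, k=2).
Iteration 3: no outgoing edges from {upload}; recursion stops.
Total rows emitted: 3.

3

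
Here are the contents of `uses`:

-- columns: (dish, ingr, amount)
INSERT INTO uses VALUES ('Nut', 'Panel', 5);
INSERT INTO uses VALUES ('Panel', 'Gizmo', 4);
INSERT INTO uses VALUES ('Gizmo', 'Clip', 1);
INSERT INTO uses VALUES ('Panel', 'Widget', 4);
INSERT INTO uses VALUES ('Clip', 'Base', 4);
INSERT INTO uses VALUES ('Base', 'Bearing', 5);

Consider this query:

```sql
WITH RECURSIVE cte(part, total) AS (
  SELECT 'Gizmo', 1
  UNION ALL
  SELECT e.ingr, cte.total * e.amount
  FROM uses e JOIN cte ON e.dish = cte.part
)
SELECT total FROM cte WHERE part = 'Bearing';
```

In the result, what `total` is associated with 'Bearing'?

Base: (Gizmo, total=1).
Iteration 1: components of {Gizmo} -> Clip = 1*1 = 1.
Iteration 2: components of {Clip} -> Base = 1*4 = 4.
Iteration 3: components of {Base} -> Bearing = 4*5 = 20.
Iteration 4: no further components; recursion stops.

20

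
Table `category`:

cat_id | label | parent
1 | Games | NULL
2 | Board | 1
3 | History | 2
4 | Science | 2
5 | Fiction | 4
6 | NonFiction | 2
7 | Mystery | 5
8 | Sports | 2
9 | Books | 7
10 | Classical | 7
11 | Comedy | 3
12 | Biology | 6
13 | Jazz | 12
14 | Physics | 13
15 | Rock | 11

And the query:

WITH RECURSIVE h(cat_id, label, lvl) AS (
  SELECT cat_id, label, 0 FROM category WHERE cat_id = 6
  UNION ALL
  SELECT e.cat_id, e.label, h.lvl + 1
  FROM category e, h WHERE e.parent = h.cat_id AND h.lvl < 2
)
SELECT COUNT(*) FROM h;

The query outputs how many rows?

Base: cat_id=6 (NonFiction) at lvl 0.
Iteration 1: rows with parent in {6} -> Biology (id 12, lvl 1).
Iteration 2: rows with parent in {12} -> Jazz (id 13, lvl 2).
Iteration 3: lvl < 2 fails for all current rows; recursion stops.
Total rows emitted: 3.

3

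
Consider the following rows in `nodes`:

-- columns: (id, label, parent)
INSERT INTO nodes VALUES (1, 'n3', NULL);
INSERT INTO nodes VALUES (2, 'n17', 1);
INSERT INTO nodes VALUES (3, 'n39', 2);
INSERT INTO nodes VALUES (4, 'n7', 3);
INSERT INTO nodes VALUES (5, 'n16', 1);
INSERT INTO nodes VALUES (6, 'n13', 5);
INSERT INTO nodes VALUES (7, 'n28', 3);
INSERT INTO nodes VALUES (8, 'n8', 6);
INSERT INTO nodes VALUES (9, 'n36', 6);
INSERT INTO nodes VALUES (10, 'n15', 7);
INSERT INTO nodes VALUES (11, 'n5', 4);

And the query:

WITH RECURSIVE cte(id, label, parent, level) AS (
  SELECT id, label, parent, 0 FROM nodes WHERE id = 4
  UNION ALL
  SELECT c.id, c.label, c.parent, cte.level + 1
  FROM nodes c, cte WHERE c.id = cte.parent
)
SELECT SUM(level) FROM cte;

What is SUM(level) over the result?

Base: id=4 (n7), parent=3, level 0.
Iteration 1: join on id=3 -> n39 (id 3, parent=2, level 1).
Iteration 2: join on id=2 -> n17 (id 2, parent=1, level 2).
Iteration 3: join on id=1 -> n3 (id 1, parent=NULL, level 3).
Iteration 4: parent is NULL; no match; recursion stops.
SUM(level) = 0 + 1 + 2 + 3 = 6.

6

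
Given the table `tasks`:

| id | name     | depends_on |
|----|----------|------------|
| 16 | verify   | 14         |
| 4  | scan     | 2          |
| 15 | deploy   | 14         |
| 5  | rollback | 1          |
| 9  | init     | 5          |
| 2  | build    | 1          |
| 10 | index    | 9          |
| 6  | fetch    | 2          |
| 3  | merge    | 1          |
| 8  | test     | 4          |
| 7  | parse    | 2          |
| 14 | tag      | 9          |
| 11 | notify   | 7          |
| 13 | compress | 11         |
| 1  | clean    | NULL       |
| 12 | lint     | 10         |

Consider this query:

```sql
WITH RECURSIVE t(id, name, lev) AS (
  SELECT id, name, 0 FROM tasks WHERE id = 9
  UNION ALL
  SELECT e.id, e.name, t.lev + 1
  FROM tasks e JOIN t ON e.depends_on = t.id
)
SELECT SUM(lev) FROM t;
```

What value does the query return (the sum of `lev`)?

8

Base: id=9 (init) at lev 0.
Iteration 1: rows with depends_on in {9} -> index (id 10, lev 1), tag (id 14, lev 1).
Iteration 2: rows with depends_on in {10,14} -> lint (id 12, lev 2), deploy (id 15, lev 2), verify (id 16, lev 2).
Iteration 3: no rows with depends_on in {12,15,16}; recursion stops.
SUM(lev) = 0 + 1 + 1 + 2 + 2 + 2 = 8.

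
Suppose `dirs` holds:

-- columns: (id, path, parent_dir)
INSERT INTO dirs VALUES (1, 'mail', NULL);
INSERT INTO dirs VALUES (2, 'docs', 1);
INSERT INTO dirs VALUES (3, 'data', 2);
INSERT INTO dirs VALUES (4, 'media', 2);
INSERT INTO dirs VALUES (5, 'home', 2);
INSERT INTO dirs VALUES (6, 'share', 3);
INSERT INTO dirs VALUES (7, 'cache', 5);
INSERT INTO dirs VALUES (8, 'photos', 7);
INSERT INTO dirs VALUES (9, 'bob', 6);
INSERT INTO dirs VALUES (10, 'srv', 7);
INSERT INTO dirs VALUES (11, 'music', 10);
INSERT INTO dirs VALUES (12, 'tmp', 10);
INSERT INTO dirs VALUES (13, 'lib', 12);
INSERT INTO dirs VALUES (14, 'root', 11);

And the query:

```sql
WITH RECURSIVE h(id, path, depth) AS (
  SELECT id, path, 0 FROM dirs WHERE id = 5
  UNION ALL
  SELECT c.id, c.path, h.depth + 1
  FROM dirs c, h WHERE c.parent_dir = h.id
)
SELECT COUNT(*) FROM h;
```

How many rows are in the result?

8

Base: id=5 (home) at depth 0.
Iteration 1: rows with parent_dir in {5} -> cache (id 7, depth 1).
Iteration 2: rows with parent_dir in {7} -> photos (id 8, depth 2), srv (id 10, depth 2).
Iteration 3: rows with parent_dir in {8,10} -> music (id 11, depth 3), tmp (id 12, depth 3).
Iteration 4: rows with parent_dir in {11,12} -> lib (id 13, depth 4), root (id 14, depth 4).
Iteration 5: no rows with parent_dir in {13,14}; recursion stops.
Total rows emitted: 8.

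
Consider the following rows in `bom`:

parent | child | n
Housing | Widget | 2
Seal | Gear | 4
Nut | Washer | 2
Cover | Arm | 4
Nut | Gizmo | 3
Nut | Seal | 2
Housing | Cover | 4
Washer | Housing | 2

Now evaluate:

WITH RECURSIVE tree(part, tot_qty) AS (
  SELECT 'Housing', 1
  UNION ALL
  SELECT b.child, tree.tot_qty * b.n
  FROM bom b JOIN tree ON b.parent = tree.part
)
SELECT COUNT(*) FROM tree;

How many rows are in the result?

Base: (Housing, tot_qty=1).
Iteration 1: components of {Housing} -> Cover = 1*4 = 4, Widget = 1*2 = 2.
Iteration 2: components of {Cover,Widget} -> Arm = 4*4 = 16.
Iteration 3: no further components; recursion stops.
Total rows emitted: 4.

4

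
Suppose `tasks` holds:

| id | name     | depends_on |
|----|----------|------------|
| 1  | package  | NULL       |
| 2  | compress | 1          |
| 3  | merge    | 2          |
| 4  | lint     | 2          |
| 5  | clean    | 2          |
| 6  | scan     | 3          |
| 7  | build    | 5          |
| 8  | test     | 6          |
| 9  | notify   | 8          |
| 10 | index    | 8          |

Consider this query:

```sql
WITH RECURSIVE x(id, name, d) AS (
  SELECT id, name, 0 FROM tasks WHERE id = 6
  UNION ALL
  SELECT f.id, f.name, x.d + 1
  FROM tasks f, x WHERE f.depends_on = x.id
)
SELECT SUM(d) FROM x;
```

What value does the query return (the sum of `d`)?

5

Base: id=6 (scan) at d 0.
Iteration 1: rows with depends_on in {6} -> test (id 8, d 1).
Iteration 2: rows with depends_on in {8} -> notify (id 9, d 2), index (id 10, d 2).
Iteration 3: no rows with depends_on in {9,10}; recursion stops.
SUM(d) = 0 + 1 + 2 + 2 = 5.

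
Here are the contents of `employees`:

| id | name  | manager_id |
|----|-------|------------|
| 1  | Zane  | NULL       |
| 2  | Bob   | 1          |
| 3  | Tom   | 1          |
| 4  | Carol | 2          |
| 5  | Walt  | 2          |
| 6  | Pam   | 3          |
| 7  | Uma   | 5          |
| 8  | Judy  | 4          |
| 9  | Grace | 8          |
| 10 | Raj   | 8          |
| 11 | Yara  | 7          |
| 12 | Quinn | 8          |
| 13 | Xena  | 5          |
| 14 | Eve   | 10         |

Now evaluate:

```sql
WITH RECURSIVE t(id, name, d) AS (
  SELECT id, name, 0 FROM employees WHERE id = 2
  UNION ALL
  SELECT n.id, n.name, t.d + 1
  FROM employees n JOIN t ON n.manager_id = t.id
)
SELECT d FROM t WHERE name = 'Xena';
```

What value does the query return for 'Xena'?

Base: id=2 (Bob) at d 0.
Iteration 1: rows with manager_id in {2} -> Carol (id 4, d 1), Walt (id 5, d 1).
Iteration 2: rows with manager_id in {4,5} -> Uma (id 7, d 2), Judy (id 8, d 2), Xena (id 13, d 2).
Iteration 3: rows with manager_id in {7,8,13} -> Grace (id 9, d 3), Raj (id 10, d 3), Yara (id 11, d 3), Quinn (id 12, d 3).
Iteration 4: rows with manager_id in {9,10,11,12} -> Eve (id 14, d 4).
Iteration 5: no rows with manager_id in {14}; recursion stops.

2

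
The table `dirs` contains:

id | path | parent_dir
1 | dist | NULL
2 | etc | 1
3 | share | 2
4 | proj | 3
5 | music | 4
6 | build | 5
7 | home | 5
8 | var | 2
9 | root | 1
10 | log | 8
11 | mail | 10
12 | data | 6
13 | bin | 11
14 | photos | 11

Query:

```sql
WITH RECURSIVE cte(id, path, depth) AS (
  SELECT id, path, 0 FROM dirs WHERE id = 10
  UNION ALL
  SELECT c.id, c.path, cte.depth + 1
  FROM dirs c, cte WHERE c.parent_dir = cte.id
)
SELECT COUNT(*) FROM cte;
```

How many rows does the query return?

Base: id=10 (log) at depth 0.
Iteration 1: rows with parent_dir in {10} -> mail (id 11, depth 1).
Iteration 2: rows with parent_dir in {11} -> bin (id 13, depth 2), photos (id 14, depth 2).
Iteration 3: no rows with parent_dir in {13,14}; recursion stops.
Total rows emitted: 4.

4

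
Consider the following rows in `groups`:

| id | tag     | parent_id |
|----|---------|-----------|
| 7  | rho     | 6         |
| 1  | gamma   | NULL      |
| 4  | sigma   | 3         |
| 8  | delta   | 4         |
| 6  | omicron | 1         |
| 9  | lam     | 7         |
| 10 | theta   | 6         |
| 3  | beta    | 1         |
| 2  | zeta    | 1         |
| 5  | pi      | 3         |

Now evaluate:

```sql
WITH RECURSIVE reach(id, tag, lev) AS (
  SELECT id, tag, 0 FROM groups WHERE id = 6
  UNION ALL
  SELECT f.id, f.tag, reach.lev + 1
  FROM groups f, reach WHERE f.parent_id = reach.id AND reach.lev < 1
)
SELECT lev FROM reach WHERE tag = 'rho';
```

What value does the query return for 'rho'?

Base: id=6 (omicron) at lev 0.
Iteration 1: rows with parent_id in {6} -> rho (id 7, lev 1), theta (id 10, lev 1).
Iteration 2: lev < 1 fails for all current rows; recursion stops.

1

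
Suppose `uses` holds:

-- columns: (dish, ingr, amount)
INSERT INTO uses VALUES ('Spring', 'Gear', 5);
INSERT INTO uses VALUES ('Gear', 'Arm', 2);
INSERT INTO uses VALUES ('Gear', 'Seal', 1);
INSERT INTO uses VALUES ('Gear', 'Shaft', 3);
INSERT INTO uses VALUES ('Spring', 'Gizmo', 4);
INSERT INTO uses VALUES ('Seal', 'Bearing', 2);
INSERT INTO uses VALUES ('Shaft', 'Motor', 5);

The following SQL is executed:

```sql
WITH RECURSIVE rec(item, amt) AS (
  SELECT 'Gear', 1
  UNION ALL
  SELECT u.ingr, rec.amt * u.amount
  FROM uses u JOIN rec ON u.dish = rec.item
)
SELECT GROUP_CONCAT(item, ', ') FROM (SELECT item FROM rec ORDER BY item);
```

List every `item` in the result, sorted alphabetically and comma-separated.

Base: (Gear, amt=1).
Iteration 1: components of {Gear} -> Arm = 1*2 = 2, Seal = 1*1 = 1, Shaft = 1*3 = 3.
Iteration 2: components of {Arm,Seal,Shaft} -> Bearing = 1*2 = 2, Motor = 3*5 = 15.
Iteration 3: no further components; recursion stops.

Arm, Bearing, Gear, Motor, Seal, Shaft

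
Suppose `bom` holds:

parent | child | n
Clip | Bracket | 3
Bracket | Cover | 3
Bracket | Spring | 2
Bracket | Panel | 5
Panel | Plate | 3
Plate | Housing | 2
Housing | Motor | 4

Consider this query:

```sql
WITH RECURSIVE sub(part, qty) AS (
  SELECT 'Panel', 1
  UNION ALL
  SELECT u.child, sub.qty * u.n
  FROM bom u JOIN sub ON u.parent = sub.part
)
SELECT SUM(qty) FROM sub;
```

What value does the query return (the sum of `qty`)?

Base: (Panel, qty=1).
Iteration 1: components of {Panel} -> Plate = 1*3 = 3.
Iteration 2: components of {Plate} -> Housing = 3*2 = 6.
Iteration 3: components of {Housing} -> Motor = 6*4 = 24.
Iteration 4: no further components; recursion stops.
SUM(qty) = 1 + 3 + 6 + 24 = 34.

34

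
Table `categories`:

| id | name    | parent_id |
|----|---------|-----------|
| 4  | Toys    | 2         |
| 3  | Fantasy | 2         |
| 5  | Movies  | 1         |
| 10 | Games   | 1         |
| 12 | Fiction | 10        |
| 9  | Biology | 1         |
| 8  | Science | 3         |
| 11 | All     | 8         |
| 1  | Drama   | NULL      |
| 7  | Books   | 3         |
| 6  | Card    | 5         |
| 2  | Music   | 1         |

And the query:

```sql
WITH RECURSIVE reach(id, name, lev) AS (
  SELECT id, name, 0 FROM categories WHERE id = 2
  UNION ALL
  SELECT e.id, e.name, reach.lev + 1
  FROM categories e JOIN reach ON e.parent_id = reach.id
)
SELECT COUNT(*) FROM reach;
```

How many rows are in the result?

Base: id=2 (Music) at lev 0.
Iteration 1: rows with parent_id in {2} -> Fantasy (id 3, lev 1), Toys (id 4, lev 1).
Iteration 2: rows with parent_id in {3,4} -> Books (id 7, lev 2), Science (id 8, lev 2).
Iteration 3: rows with parent_id in {7,8} -> All (id 11, lev 3).
Iteration 4: no rows with parent_id in {11}; recursion stops.
Total rows emitted: 6.

6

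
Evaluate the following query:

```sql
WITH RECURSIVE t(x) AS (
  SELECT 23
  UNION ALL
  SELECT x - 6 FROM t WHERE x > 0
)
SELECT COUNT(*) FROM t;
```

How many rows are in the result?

5

Base: x=23.
Iteration 1: 23 > 0 holds -> x = 23 - 6 = 17.
Iteration 2: 17 > 0 holds -> x = 17 - 6 = 11.
Iteration 3: 11 > 0 holds -> x = 11 - 6 = 5.
Iteration 4: 5 > 0 holds -> x = 5 - 6 = -1.
Iteration 5: -1 > 0 fails; recursion stops.
Total rows emitted: 5.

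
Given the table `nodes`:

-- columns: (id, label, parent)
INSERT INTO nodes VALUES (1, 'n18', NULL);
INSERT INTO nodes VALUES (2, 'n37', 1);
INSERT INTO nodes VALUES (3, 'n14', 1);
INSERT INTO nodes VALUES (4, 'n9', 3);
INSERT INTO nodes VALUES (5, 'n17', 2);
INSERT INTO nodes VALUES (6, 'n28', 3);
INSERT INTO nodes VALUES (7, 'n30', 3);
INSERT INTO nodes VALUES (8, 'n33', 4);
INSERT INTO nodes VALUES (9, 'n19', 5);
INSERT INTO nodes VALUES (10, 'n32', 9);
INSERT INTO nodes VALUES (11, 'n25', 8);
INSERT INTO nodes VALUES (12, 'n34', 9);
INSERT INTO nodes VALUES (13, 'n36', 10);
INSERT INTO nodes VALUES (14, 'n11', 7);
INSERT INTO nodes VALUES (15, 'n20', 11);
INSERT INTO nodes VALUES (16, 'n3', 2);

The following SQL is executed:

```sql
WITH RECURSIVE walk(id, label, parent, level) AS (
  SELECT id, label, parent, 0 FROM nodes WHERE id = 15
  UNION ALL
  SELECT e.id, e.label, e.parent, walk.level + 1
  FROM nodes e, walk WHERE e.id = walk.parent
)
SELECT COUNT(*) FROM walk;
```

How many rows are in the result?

6

Base: id=15 (n20), parent=11, level 0.
Iteration 1: join on id=11 -> n25 (id 11, parent=8, level 1).
Iteration 2: join on id=8 -> n33 (id 8, parent=4, level 2).
Iteration 3: join on id=4 -> n9 (id 4, parent=3, level 3).
Iteration 4: join on id=3 -> n14 (id 3, parent=1, level 4).
Iteration 5: join on id=1 -> n18 (id 1, parent=NULL, level 5).
Iteration 6: parent is NULL; no match; recursion stops.
Total rows emitted: 6.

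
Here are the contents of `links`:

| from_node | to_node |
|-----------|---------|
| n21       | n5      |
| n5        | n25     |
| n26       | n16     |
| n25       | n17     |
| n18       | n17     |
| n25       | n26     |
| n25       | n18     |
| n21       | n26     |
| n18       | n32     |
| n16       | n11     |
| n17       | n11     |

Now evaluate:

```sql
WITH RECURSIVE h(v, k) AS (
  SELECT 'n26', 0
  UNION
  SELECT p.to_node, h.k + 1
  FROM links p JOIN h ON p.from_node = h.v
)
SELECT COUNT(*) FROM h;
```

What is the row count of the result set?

Base: (n26, k=0).
Iteration 1: edges from {n26} -> (n16, k=1).
Iteration 2: edges from {n16} -> (n11, k=2).
Iteration 3: no outgoing edges from {n11}; recursion stops.
Total rows emitted: 3.

3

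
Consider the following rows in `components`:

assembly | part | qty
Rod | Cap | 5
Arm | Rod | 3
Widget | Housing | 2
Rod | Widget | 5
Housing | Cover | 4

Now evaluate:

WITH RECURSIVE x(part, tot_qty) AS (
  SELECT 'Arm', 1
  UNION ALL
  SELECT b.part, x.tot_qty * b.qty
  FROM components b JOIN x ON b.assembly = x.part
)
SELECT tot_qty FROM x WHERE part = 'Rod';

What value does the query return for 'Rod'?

Base: (Arm, tot_qty=1).
Iteration 1: components of {Arm} -> Rod = 1*3 = 3.
Iteration 2: components of {Rod} -> Cap = 3*5 = 15, Widget = 3*5 = 15.
Iteration 3: components of {Cap,Widget} -> Housing = 15*2 = 30.
Iteration 4: components of {Housing} -> Cover = 30*4 = 120.
Iteration 5: no further components; recursion stops.

3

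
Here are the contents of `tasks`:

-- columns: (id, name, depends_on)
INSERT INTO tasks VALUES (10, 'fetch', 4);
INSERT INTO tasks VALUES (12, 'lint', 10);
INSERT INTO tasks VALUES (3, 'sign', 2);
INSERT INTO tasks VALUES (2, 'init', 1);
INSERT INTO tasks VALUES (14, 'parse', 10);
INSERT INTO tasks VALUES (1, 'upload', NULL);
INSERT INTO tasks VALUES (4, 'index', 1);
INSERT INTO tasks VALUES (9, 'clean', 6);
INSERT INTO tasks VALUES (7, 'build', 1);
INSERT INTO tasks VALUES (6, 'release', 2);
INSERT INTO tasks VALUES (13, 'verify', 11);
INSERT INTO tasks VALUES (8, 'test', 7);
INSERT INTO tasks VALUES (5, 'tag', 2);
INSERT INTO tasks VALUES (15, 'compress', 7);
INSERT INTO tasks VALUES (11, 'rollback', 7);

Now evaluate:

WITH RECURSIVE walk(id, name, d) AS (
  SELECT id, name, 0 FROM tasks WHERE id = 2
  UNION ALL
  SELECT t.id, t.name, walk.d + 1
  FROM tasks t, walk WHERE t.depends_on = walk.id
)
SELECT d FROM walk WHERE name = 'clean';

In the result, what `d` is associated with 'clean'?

Base: id=2 (init) at d 0.
Iteration 1: rows with depends_on in {2} -> sign (id 3, d 1), tag (id 5, d 1), release (id 6, d 1).
Iteration 2: rows with depends_on in {3,5,6} -> clean (id 9, d 2).
Iteration 3: no rows with depends_on in {9}; recursion stops.

2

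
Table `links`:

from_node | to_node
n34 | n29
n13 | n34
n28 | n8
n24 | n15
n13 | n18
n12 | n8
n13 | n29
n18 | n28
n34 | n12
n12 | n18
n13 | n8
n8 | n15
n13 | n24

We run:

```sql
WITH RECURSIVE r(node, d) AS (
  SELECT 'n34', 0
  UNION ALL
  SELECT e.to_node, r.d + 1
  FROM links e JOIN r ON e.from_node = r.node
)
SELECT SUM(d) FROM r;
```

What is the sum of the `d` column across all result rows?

21

Base: (n34, d=0).
Iteration 1: edges from {n34} -> (n12, d=1), (n29, d=1).
Iteration 2: edges from {n12,n29} -> (n18, d=2), (n8, d=2).
Iteration 3: edges from {n18,n8} -> (n15, d=3), (n28, d=3).
Iteration 4: edges from {n15,n28} -> (n8, d=4).
Iteration 5: edges from {n8} -> (n15, d=5).
Iteration 6: no outgoing edges from {n15}; recursion stops.
SUM(d) = 0 + 1 + 1 + 2 + 2 + 3 + 3 + 4 + 5 = 21.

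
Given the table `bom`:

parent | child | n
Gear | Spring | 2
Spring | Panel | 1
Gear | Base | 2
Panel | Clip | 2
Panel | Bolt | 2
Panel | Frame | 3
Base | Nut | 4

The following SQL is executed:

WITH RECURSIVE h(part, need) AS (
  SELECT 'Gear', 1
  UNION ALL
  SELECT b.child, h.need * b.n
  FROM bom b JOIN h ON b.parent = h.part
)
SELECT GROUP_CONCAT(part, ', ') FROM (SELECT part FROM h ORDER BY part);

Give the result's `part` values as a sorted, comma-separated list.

Base, Bolt, Clip, Frame, Gear, Nut, Panel, Spring

Base: (Gear, need=1).
Iteration 1: components of {Gear} -> Base = 1*2 = 2, Spring = 1*2 = 2.
Iteration 2: components of {Base,Spring} -> Nut = 2*4 = 8, Panel = 2*1 = 2.
Iteration 3: components of {Nut,Panel} -> Bolt = 2*2 = 4, Clip = 2*2 = 4, Frame = 2*3 = 6.
Iteration 4: no further components; recursion stops.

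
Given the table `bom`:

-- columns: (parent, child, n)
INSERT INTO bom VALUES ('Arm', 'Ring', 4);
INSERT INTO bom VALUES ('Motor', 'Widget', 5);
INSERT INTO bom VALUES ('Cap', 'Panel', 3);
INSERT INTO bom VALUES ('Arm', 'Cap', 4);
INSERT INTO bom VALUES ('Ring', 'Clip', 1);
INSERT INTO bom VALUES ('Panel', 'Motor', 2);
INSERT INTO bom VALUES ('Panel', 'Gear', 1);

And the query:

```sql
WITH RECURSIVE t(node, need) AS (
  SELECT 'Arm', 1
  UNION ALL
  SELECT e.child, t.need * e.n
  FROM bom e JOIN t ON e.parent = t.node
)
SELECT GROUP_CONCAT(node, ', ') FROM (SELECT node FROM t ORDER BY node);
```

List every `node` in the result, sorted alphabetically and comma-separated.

Base: (Arm, need=1).
Iteration 1: components of {Arm} -> Cap = 1*4 = 4, Ring = 1*4 = 4.
Iteration 2: components of {Cap,Ring} -> Clip = 4*1 = 4, Panel = 4*3 = 12.
Iteration 3: components of {Clip,Panel} -> Gear = 12*1 = 12, Motor = 12*2 = 24.
Iteration 4: components of {Gear,Motor} -> Widget = 24*5 = 120.
Iteration 5: no further components; recursion stops.

Arm, Cap, Clip, Gear, Motor, Panel, Ring, Widget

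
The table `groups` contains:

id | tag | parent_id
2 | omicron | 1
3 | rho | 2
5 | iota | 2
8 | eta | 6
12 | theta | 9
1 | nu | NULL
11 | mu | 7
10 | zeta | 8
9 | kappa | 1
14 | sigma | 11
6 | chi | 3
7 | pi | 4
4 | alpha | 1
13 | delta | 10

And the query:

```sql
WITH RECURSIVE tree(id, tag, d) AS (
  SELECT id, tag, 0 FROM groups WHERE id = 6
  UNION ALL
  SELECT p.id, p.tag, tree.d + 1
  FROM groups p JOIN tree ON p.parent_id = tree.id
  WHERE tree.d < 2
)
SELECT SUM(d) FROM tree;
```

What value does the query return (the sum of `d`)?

3

Base: id=6 (chi) at d 0.
Iteration 1: rows with parent_id in {6} -> eta (id 8, d 1).
Iteration 2: rows with parent_id in {8} -> zeta (id 10, d 2).
Iteration 3: d < 2 fails for all current rows; recursion stops.
SUM(d) = 0 + 1 + 2 = 3.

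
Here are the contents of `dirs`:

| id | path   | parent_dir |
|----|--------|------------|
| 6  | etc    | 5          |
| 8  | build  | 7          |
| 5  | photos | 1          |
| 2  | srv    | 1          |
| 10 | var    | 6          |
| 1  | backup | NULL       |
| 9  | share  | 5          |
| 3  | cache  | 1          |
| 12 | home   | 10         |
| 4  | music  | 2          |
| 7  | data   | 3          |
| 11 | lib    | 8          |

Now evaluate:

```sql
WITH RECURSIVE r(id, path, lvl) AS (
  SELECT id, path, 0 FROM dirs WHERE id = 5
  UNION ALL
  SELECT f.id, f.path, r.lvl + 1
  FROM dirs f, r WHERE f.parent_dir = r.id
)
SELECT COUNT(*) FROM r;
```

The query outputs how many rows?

5

Base: id=5 (photos) at lvl 0.
Iteration 1: rows with parent_dir in {5} -> etc (id 6, lvl 1), share (id 9, lvl 1).
Iteration 2: rows with parent_dir in {6,9} -> var (id 10, lvl 2).
Iteration 3: rows with parent_dir in {10} -> home (id 12, lvl 3).
Iteration 4: no rows with parent_dir in {12}; recursion stops.
Total rows emitted: 5.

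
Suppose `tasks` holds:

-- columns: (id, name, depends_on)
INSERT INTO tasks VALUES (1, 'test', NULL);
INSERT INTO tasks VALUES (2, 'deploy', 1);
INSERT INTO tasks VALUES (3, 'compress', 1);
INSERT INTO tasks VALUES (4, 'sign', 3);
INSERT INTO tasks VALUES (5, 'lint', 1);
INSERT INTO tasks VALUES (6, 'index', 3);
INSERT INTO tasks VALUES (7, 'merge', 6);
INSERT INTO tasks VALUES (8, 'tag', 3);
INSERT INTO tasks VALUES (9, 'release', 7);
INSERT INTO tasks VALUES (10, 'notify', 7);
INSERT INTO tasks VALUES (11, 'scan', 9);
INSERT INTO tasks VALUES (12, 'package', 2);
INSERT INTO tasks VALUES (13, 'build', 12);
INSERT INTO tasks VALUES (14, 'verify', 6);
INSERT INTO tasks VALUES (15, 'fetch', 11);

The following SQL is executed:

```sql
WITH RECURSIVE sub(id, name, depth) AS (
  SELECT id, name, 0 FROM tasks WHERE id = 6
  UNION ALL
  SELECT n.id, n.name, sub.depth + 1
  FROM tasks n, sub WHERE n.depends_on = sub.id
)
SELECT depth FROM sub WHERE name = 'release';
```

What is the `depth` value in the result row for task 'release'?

2

Base: id=6 (index) at depth 0.
Iteration 1: rows with depends_on in {6} -> merge (id 7, depth 1), verify (id 14, depth 1).
Iteration 2: rows with depends_on in {7,14} -> release (id 9, depth 2), notify (id 10, depth 2).
Iteration 3: rows with depends_on in {9,10} -> scan (id 11, depth 3).
Iteration 4: rows with depends_on in {11} -> fetch (id 15, depth 4).
Iteration 5: no rows with depends_on in {15}; recursion stops.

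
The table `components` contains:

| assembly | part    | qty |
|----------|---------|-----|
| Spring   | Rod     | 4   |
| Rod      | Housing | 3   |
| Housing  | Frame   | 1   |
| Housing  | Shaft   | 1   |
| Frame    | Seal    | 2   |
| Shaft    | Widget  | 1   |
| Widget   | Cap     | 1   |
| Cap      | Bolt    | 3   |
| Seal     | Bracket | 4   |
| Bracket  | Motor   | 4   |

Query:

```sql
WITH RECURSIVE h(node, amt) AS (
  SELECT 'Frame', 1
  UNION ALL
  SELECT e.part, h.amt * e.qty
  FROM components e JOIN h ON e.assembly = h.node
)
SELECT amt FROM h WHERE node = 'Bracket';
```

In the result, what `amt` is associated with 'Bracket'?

8

Base: (Frame, amt=1).
Iteration 1: components of {Frame} -> Seal = 1*2 = 2.
Iteration 2: components of {Seal} -> Bracket = 2*4 = 8.
Iteration 3: components of {Bracket} -> Motor = 8*4 = 32.
Iteration 4: no further components; recursion stops.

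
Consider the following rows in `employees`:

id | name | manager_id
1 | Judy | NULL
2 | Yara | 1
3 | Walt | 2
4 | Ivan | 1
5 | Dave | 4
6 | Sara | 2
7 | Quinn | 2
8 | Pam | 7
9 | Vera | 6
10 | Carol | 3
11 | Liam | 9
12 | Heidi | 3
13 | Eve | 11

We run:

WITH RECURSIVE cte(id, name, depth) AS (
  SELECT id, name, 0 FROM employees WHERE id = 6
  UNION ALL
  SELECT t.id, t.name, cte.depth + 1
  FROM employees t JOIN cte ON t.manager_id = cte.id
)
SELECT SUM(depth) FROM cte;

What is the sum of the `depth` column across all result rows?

6

Base: id=6 (Sara) at depth 0.
Iteration 1: rows with manager_id in {6} -> Vera (id 9, depth 1).
Iteration 2: rows with manager_id in {9} -> Liam (id 11, depth 2).
Iteration 3: rows with manager_id in {11} -> Eve (id 13, depth 3).
Iteration 4: no rows with manager_id in {13}; recursion stops.
SUM(depth) = 0 + 1 + 2 + 3 = 6.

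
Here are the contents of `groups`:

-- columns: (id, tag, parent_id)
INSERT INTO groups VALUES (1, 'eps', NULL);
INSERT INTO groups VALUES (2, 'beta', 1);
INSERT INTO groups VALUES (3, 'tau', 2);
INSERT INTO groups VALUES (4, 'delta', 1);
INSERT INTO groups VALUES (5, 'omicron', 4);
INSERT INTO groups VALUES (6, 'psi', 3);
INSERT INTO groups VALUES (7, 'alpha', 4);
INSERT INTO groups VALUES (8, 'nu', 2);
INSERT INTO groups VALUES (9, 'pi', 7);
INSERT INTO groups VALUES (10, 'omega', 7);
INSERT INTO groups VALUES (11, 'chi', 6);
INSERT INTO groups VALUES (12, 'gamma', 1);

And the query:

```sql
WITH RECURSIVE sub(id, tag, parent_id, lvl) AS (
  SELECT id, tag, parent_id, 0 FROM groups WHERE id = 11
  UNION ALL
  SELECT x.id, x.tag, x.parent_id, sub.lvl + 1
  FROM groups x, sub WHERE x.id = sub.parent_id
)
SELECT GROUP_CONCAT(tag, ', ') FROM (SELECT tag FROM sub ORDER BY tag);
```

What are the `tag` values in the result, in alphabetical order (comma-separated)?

Base: id=11 (chi), parent_id=6, lvl 0.
Iteration 1: join on id=6 -> psi (id 6, parent_id=3, lvl 1).
Iteration 2: join on id=3 -> tau (id 3, parent_id=2, lvl 2).
Iteration 3: join on id=2 -> beta (id 2, parent_id=1, lvl 3).
Iteration 4: join on id=1 -> eps (id 1, parent_id=NULL, lvl 4).
Iteration 5: parent_id is NULL; no match; recursion stops.

beta, chi, eps, psi, tau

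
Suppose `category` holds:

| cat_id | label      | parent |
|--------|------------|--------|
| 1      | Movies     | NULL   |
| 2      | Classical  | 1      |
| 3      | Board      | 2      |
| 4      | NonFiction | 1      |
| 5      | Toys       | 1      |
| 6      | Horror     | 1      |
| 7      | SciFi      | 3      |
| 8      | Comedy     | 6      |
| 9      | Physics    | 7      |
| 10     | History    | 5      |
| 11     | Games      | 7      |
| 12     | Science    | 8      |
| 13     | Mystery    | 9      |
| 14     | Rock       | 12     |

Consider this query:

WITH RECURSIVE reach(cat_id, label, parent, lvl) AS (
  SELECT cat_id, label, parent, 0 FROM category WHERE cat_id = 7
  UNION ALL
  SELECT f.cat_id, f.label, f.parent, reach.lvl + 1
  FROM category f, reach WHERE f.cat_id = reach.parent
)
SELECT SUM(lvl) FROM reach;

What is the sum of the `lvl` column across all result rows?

Base: cat_id=7 (SciFi), parent=3, lvl 0.
Iteration 1: join on cat_id=3 -> Board (id 3, parent=2, lvl 1).
Iteration 2: join on cat_id=2 -> Classical (id 2, parent=1, lvl 2).
Iteration 3: join on cat_id=1 -> Movies (id 1, parent=NULL, lvl 3).
Iteration 4: parent is NULL; no match; recursion stops.
SUM(lvl) = 0 + 1 + 2 + 3 = 6.

6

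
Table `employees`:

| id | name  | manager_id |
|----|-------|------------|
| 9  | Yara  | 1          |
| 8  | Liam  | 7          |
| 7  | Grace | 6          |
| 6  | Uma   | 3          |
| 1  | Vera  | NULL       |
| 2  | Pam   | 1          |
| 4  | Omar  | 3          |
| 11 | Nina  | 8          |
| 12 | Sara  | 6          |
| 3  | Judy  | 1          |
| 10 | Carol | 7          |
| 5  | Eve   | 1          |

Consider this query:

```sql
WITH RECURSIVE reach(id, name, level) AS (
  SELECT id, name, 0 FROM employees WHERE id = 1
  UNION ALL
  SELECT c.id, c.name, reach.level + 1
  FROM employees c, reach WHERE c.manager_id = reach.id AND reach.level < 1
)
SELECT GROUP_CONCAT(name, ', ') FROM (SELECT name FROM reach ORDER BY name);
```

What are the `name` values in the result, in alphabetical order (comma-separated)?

Base: id=1 (Vera) at level 0.
Iteration 1: rows with manager_id in {1} -> Pam (id 2, level 1), Judy (id 3, level 1), Eve (id 5, level 1), Yara (id 9, level 1).
Iteration 2: level < 1 fails for all current rows; recursion stops.

Eve, Judy, Pam, Vera, Yara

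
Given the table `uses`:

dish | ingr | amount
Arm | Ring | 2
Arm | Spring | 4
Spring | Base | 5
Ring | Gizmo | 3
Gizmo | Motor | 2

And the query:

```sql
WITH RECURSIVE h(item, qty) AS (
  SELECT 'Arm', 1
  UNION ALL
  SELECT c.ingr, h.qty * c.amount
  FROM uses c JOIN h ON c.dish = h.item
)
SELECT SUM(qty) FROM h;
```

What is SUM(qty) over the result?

Base: (Arm, qty=1).
Iteration 1: components of {Arm} -> Ring = 1*2 = 2, Spring = 1*4 = 4.
Iteration 2: components of {Ring,Spring} -> Base = 4*5 = 20, Gizmo = 2*3 = 6.
Iteration 3: components of {Base,Gizmo} -> Motor = 6*2 = 12.
Iteration 4: no further components; recursion stops.
SUM(qty) = 1 + 2 + 4 + 6 + 20 + 12 = 45.

45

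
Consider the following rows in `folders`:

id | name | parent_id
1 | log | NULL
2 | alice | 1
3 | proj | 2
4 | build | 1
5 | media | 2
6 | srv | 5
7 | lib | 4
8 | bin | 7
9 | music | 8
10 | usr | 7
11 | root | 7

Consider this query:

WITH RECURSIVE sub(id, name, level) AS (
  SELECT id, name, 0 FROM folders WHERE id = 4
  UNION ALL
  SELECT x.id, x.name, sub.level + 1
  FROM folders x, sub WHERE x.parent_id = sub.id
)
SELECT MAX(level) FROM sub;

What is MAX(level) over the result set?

Base: id=4 (build) at level 0.
Iteration 1: rows with parent_id in {4} -> lib (id 7, level 1).
Iteration 2: rows with parent_id in {7} -> bin (id 8, level 2), usr (id 10, level 2), root (id 11, level 2).
Iteration 3: rows with parent_id in {8,10,11} -> music (id 9, level 3).
Iteration 4: no rows with parent_id in {9}; recursion stops.
level values: 0, 1, 2, 2, 2, 3; the maximum is 3.

3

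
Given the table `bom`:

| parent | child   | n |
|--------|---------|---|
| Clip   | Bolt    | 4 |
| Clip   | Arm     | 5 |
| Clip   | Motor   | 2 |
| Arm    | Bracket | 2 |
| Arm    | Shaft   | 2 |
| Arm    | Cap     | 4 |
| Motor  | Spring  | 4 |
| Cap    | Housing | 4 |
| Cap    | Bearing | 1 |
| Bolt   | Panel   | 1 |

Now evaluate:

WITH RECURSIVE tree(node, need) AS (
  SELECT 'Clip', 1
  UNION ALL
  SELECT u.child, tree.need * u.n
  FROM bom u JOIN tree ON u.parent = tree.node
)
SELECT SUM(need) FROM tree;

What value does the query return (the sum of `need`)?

164

Base: (Clip, need=1).
Iteration 1: components of {Clip} -> Arm = 1*5 = 5, Bolt = 1*4 = 4, Motor = 1*2 = 2.
Iteration 2: components of {Arm,Bolt,Motor} -> Bracket = 5*2 = 10, Cap = 5*4 = 20, Panel = 4*1 = 4, Shaft = 5*2 = 10, Spring = 2*4 = 8.
Iteration 3: components of {Bracket,Cap,Panel,Shaft,Spring} -> Bearing = 20*1 = 20, Housing = 20*4 = 80.
Iteration 4: no further components; recursion stops.
SUM(need) = 1 + 4 + 5 + 2 + 4 + 10 + 10 + 20 + 8 + 80 + 20 = 164.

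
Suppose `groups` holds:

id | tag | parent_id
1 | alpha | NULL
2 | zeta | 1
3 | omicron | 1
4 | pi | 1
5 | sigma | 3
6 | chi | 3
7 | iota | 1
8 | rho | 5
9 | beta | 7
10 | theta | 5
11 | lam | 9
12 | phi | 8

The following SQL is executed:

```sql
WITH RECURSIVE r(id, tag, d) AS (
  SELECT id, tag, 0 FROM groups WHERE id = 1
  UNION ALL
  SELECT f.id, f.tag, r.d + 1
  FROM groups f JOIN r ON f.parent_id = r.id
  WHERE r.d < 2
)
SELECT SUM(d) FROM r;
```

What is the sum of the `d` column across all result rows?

10

Base: id=1 (alpha) at d 0.
Iteration 1: rows with parent_id in {1} -> zeta (id 2, d 1), omicron (id 3, d 1), pi (id 4, d 1), iota (id 7, d 1).
Iteration 2: rows with parent_id in {2,3,4,7} -> sigma (id 5, d 2), chi (id 6, d 2), beta (id 9, d 2).
Iteration 3: d < 2 fails for all current rows; recursion stops.
SUM(d) = 0 + 1 + 1 + 1 + 1 + 2 + 2 + 2 = 10.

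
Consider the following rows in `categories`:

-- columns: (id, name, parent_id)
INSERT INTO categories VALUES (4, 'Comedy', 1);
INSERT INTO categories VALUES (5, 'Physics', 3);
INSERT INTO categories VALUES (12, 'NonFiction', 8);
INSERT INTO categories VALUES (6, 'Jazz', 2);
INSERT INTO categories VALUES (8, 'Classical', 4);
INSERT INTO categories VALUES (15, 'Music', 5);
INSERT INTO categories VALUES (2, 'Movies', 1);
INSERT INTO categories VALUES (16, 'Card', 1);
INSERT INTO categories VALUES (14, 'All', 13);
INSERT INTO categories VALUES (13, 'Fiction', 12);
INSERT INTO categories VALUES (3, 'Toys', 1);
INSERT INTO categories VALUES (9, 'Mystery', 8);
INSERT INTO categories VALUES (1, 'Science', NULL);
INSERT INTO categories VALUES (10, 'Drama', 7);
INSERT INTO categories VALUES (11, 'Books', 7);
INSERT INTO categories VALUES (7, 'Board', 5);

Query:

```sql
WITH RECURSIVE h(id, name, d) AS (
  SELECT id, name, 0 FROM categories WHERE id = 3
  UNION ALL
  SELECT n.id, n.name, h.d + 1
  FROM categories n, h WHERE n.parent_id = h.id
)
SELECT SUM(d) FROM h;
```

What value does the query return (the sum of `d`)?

Base: id=3 (Toys) at d 0.
Iteration 1: rows with parent_id in {3} -> Physics (id 5, d 1).
Iteration 2: rows with parent_id in {5} -> Board (id 7, d 2), Music (id 15, d 2).
Iteration 3: rows with parent_id in {7,15} -> Drama (id 10, d 3), Books (id 11, d 3).
Iteration 4: no rows with parent_id in {10,11}; recursion stops.
SUM(d) = 0 + 1 + 2 + 2 + 3 + 3 = 11.

11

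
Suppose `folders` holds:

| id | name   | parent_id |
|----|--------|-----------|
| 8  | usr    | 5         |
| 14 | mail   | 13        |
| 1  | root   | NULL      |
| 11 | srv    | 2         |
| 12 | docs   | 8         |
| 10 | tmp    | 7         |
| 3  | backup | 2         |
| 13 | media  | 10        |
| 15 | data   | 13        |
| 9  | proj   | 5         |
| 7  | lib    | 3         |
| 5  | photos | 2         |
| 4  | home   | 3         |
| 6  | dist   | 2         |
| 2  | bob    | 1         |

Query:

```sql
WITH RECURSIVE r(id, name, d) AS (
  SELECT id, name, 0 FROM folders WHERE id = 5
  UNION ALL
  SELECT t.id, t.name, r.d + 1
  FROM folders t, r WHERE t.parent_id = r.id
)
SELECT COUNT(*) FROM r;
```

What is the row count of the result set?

4

Base: id=5 (photos) at d 0.
Iteration 1: rows with parent_id in {5} -> usr (id 8, d 1), proj (id 9, d 1).
Iteration 2: rows with parent_id in {8,9} -> docs (id 12, d 2).
Iteration 3: no rows with parent_id in {12}; recursion stops.
Total rows emitted: 4.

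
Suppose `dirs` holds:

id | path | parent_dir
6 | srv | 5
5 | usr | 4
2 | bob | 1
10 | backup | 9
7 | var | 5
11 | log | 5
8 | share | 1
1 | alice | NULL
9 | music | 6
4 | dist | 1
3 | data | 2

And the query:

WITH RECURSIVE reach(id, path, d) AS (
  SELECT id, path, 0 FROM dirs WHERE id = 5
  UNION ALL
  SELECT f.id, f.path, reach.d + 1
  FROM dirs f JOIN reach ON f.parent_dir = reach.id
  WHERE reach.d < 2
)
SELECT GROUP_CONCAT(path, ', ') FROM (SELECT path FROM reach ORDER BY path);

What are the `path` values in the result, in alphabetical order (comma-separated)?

Base: id=5 (usr) at d 0.
Iteration 1: rows with parent_dir in {5} -> srv (id 6, d 1), var (id 7, d 1), log (id 11, d 1).
Iteration 2: rows with parent_dir in {6,7,11} -> music (id 9, d 2).
Iteration 3: d < 2 fails for all current rows; recursion stops.

log, music, srv, usr, var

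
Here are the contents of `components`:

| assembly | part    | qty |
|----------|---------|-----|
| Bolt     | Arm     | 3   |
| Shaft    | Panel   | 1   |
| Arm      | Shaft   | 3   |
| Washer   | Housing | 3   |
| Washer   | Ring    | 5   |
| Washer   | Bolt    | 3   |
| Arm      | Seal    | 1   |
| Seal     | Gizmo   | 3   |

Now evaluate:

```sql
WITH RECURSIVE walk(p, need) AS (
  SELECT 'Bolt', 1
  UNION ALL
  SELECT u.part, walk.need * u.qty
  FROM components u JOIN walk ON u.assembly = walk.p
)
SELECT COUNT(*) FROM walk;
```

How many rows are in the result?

Base: (Bolt, need=1).
Iteration 1: components of {Bolt} -> Arm = 1*3 = 3.
Iteration 2: components of {Arm} -> Seal = 3*1 = 3, Shaft = 3*3 = 9.
Iteration 3: components of {Seal,Shaft} -> Gizmo = 3*3 = 9, Panel = 9*1 = 9.
Iteration 4: no further components; recursion stops.
Total rows emitted: 6.

6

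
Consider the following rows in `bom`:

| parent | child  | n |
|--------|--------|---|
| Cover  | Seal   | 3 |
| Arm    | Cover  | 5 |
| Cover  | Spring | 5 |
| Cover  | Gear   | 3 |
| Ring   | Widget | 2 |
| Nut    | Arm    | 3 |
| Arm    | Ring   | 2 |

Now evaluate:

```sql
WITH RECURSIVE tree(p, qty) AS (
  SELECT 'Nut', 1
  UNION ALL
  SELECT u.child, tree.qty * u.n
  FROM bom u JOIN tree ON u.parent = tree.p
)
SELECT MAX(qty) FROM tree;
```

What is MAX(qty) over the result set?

75

Base: (Nut, qty=1).
Iteration 1: components of {Nut} -> Arm = 1*3 = 3.
Iteration 2: components of {Arm} -> Cover = 3*5 = 15, Ring = 3*2 = 6.
Iteration 3: components of {Cover,Ring} -> Gear = 15*3 = 45, Seal = 15*3 = 45, Spring = 15*5 = 75, Widget = 6*2 = 12.
Iteration 4: no further components; recursion stops.
qty values: 1, 3, 6, 15, 12, 75, 45, 45; the maximum is 75.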